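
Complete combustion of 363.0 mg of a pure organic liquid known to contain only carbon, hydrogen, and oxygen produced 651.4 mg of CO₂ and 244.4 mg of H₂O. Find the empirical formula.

mol C = 0.6514 g CO₂ ÷ 44.009 g/mol = 0.014802 mol
mol H = 2 × 0.2444 g H₂O ÷ 18.015 g/mol = 0.027133 mol
mass O = 0.3630 − (0.17778 + 0.027350) = 0.15787 g → mol O = 0.15787 ÷ 15.999 = 0.0098674 mol
Divide by the smallest (0.0098674 mol): C 1.500, H 2.750, O 1.000
Multiplying each by 4 gives whole numbers: C 6.00, H 11.00, O 4.00

C6H11O4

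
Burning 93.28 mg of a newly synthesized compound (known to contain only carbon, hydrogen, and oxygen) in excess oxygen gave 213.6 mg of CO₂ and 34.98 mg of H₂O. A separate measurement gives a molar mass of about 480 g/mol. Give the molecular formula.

mol C = 0.2136 g CO₂ ÷ 44.009 g/mol = 0.0048536 mol
mol H = 2 × 0.03498 g H₂O ÷ 18.015 g/mol = 0.0038834 mol
mass O = 0.09328 − (0.058296 + 0.0039145) = 0.031069 g → mol O = 0.031069 ÷ 15.999 = 0.0019420 mol
Divide by the smallest (0.0019420 mol): C 2.499, H 2.000, O 1.000
Multiplying each by 2 gives whole numbers: C 5.00, H 4.00, O 2.00
Empirical formula: C5H4O2
Empirical-formula mass = 96.08 g/mol; 480 ÷ 96.08 ≈ 5, so the molecular formula is C25H20O10.

C25H20O10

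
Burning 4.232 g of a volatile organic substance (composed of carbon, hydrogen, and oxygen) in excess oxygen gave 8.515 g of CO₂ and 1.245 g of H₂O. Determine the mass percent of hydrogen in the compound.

mol C = 8.515 g CO₂ ÷ 44.009 g/mol = 0.19348 mol
mol H = 2 × 1.245 g H₂O ÷ 18.015 g/mol = 0.13822 mol
mass O = 4.232 − (2.3239 + 0.13932) = 1.7687 g → mol O = 1.7687 ÷ 15.999 = 0.11055 mol
mass % H = 0.13932 g ÷ 4.232 g × 100%

3.29%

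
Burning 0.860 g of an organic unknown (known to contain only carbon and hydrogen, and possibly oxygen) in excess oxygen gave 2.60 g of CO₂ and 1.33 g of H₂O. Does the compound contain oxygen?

mol C = 2.60 g CO₂ ÷ 44.009 g/mol = 0.05908 mol
mol H = 2 × 1.33 g H₂O ÷ 18.015 g/mol = 0.1477 mol
C and H together account for 0.8584 g — essentially the entire 0.860 g sample — so the compound contains no oxygen.

no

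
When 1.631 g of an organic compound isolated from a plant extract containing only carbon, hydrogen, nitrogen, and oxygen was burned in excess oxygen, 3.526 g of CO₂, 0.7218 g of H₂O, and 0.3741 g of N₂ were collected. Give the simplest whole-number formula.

C6H6N2O

mol C = 3.526 g CO₂ ÷ 44.009 g/mol = 0.080120 mol
mol H = 2 × 0.7218 g H₂O ÷ 18.015 g/mol = 0.080133 mol
mol N = 2 × 0.3741 g N₂ ÷ 28.014 g/mol = 0.026708 mol
mass O = 1.631 − (0.96232 + 0.080774 + 0.37410) = 0.21380 g → mol O = 0.21380 ÷ 15.999 = 0.013364 mol
Divide by the smallest (0.013364 mol): C 5.995, H 5.996, N 1.999, O 1.000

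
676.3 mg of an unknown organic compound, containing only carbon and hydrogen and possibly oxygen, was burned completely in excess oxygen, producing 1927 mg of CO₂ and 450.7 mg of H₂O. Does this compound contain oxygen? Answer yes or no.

yes

mol C = 1.927 g CO₂ ÷ 44.009 g/mol = 0.043786 mol
mol H = 2 × 0.4507 g H₂O ÷ 18.015 g/mol = 0.050036 mol
C and H account for only 0.57636 g of the 0.6763 g sample; the remaining 0.099944 g must be oxygen.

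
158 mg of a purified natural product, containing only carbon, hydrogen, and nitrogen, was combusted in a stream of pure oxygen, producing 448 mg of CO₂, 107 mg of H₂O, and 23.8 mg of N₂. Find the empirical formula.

C6H7N

mol C = 0.448 g CO₂ ÷ 44.009 g/mol = 0.01018 mol
mol H = 2 × 0.107 g H₂O ÷ 18.015 g/mol = 0.01188 mol
mol N = 2 × 0.0238 g N₂ ÷ 28.014 g/mol = 0.001699 mol
Divide by the smallest (0.001699 mol): C 5.991, H 6.991, N 1.000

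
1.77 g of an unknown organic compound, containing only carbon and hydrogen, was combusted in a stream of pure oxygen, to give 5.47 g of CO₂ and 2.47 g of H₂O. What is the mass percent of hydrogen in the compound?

mol C = 5.47 g CO₂ ÷ 44.009 g/mol = 0.1243 mol
mol H = 2 × 2.47 g H₂O ÷ 18.015 g/mol = 0.2742 mol
mass % H = 0.2764 g ÷ 1.77 g × 100%

15.6%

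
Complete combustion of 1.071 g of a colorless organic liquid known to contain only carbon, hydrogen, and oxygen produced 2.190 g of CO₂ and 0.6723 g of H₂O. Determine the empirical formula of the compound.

C2H3O

mol C = 2.190 g CO₂ ÷ 44.009 g/mol = 0.049763 mol
mol H = 2 × 0.6723 g H₂O ÷ 18.015 g/mol = 0.074638 mol
mass O = 1.071 − (0.59770 + 0.075235) = 0.39807 g → mol O = 0.39807 ÷ 15.999 = 0.024881 mol
Divide by the smallest (0.024881 mol): C 2.000, H 3.000, O 1.000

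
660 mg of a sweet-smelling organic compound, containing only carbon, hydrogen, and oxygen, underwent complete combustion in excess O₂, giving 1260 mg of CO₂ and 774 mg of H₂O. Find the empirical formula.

C2H6O

mol C = 1.26 g CO₂ ÷ 44.009 g/mol = 0.02863 mol
mol H = 2 × 0.774 g H₂O ÷ 18.015 g/mol = 0.08593 mol
mass O = 0.660 − (0.3439 + 0.08662) = 0.2295 g → mol O = 0.2295 ÷ 15.999 = 0.01434 mol
Divide by the smallest (0.01434 mol): C 1.996, H 5.990, O 1.000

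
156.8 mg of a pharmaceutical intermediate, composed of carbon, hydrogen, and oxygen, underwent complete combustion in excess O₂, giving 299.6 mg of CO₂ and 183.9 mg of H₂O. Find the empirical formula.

mol C = 0.2996 g CO₂ ÷ 44.009 g/mol = 0.0068077 mol
mol H = 2 × 0.1839 g H₂O ÷ 18.015 g/mol = 0.020416 mol
mass O = 0.1568 − (0.081767 + 0.020580) = 0.054453 g → mol O = 0.054453 ÷ 15.999 = 0.0034035 mol
Divide by the smallest (0.0034035 mol): C 2.000, H 5.999, O 1.000

C2H6O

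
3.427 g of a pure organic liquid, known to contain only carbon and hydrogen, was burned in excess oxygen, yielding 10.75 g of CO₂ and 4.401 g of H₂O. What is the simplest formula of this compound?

mol C = 10.75 g CO₂ ÷ 44.009 g/mol = 0.24427 mol
mol H = 2 × 4.401 g H₂O ÷ 18.015 g/mol = 0.48859 mol
Divide by the smallest (0.24427 mol): C 1.000, H 2.000

CH2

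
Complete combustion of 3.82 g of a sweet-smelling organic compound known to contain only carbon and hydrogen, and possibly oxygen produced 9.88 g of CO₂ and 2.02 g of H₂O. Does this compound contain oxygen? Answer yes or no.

yes

mol C = 9.88 g CO₂ ÷ 44.009 g/mol = 0.2245 mol
mol H = 2 × 2.02 g H₂O ÷ 18.015 g/mol = 0.2243 mol
C and H account for only 2.923 g of the 3.82 g sample; the remaining 0.8975 g must be oxygen.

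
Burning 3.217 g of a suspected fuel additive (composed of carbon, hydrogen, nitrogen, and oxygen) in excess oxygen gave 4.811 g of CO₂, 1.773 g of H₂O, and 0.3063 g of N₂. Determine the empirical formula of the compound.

C5H9NO4

mol C = 4.811 g CO₂ ÷ 44.009 g/mol = 0.10932 mol
mol H = 2 × 1.773 g H₂O ÷ 18.015 g/mol = 0.19684 mol
mol N = 2 × 0.3063 g N₂ ÷ 28.014 g/mol = 0.021868 mol
mass O = 3.217 − (1.3130 + 0.19841 + 0.30630) = 1.3993 g → mol O = 1.3993 ÷ 15.999 = 0.087459 mol
Divide by the smallest (0.021868 mol): C 4.999, H 9.001, N 1.000, O 3.999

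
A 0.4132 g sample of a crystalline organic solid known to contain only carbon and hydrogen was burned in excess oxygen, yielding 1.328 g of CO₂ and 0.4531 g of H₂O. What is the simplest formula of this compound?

C3H5

mol C = 1.328 g CO₂ ÷ 44.009 g/mol = 0.030176 mol
mol H = 2 × 0.4531 g H₂O ÷ 18.015 g/mol = 0.050303 mol
Divide by the smallest (0.030176 mol): C 1.000, H 1.667
Multiplying each by 3 gives whole numbers: C 3.00, H 5.00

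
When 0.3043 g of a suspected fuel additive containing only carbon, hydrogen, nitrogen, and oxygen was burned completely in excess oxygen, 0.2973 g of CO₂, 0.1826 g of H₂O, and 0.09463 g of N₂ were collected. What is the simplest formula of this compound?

mol C = 0.2973 g CO₂ ÷ 44.009 g/mol = 0.0067554 mol
mol H = 2 × 0.1826 g H₂O ÷ 18.015 g/mol = 0.020272 mol
mol N = 2 × 0.09463 g N₂ ÷ 28.014 g/mol = 0.0067559 mol
mass O = 0.3043 − (0.081140 + 0.020434 + 0.094630) = 0.10810 g → mol O = 0.10810 ÷ 15.999 = 0.0067564 mol
Divide by the smallest (0.0067554 mol): C 1.000, H 3.001, N 1.000, O 1.000

CH3NO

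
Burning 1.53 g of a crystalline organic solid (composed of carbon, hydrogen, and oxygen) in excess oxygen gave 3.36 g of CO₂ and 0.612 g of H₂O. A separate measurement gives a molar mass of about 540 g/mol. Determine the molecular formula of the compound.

mol C = 3.36 g CO₂ ÷ 44.009 g/mol = 0.07635 mol
mol H = 2 × 0.612 g H₂O ÷ 18.015 g/mol = 0.06794 mol
mass O = 1.53 − (0.9170 + 0.06849) = 0.5445 g → mol O = 0.5445 ÷ 15.999 = 0.03403 mol
Divide by the smallest (0.03403 mol): C 2.243, H 1.996, O 1.000
Multiplying each by 4 gives whole numbers: C 8.97, H 7.99, O 4.00
Empirical formula: C9H8O4
Empirical-formula mass = 180.16 g/mol; 540 ÷ 180.16 ≈ 3, so the molecular formula is C27H24O12.

C27H24O12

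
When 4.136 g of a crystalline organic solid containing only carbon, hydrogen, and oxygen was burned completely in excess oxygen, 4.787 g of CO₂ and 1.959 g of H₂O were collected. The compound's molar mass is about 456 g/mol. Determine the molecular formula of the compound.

mol C = 4.787 g CO₂ ÷ 44.009 g/mol = 0.10877 mol
mol H = 2 × 1.959 g H₂O ÷ 18.015 g/mol = 0.21749 mol
mass O = 4.136 − (1.3065 + 0.21923) = 2.6103 g → mol O = 2.6103 ÷ 15.999 = 0.16315 mol
Divide by the smallest (0.10877 mol): C 1.000, H 1.999, O 1.500
Multiplying each by 2 gives whole numbers: C 2.00, H 4.00, O 3.00
Empirical formula: C2H4O3
Empirical-formula mass = 76.05 g/mol; 456 ÷ 76.05 ≈ 6, so the molecular formula is C12H24O18.

C12H24O18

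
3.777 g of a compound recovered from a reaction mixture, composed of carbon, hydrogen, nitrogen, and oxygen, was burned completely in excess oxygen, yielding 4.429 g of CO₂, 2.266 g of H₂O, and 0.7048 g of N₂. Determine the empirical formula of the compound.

C2H5NO2

mol C = 4.429 g CO₂ ÷ 44.009 g/mol = 0.10064 mol
mol H = 2 × 2.266 g H₂O ÷ 18.015 g/mol = 0.25157 mol
mol N = 2 × 0.7048 g N₂ ÷ 28.014 g/mol = 0.050318 mol
mass O = 3.777 − (1.2088 + 0.25358 + 0.70480) = 1.6099 g → mol O = 1.6099 ÷ 15.999 = 0.10062 mol
Divide by the smallest (0.050318 mol): C 2.000, H 5.000, N 1.000, O 2.000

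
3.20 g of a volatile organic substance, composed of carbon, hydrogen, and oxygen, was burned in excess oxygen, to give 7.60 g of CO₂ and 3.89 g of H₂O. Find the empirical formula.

C4H10O

mol C = 7.60 g CO₂ ÷ 44.009 g/mol = 0.1727 mol
mol H = 2 × 3.89 g H₂O ÷ 18.015 g/mol = 0.4319 mol
mass O = 3.20 − (2.074 + 0.4353) = 0.6905 g → mol O = 0.6905 ÷ 15.999 = 0.04316 mol
Divide by the smallest (0.04316 mol): C 4.001, H 10.007, O 1.000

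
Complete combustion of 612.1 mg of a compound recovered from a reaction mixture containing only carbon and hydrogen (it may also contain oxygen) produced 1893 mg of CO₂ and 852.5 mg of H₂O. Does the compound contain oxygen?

no

mol C = 1.893 g CO₂ ÷ 44.009 g/mol = 0.043014 mol
mol H = 2 × 0.8525 g H₂O ÷ 18.015 g/mol = 0.094643 mol
C and H together account for 0.61204 g — essentially the entire 0.6121 g sample — so the compound contains no oxygen.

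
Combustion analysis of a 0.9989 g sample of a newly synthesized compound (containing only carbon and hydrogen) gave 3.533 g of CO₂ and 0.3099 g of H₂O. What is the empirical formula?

C7H3

mol C = 3.533 g CO₂ ÷ 44.009 g/mol = 0.080279 mol
mol H = 2 × 0.3099 g H₂O ÷ 18.015 g/mol = 0.034405 mol
Divide by the smallest (0.034405 mol): C 2.333, H 1.000
Multiplying each by 3 gives whole numbers: C 7.00, H 3.00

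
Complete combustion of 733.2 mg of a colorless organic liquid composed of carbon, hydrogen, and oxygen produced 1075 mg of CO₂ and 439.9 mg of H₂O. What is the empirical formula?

CH2O

mol C = 1.075 g CO₂ ÷ 44.009 g/mol = 0.024427 mol
mol H = 2 × 0.4399 g H₂O ÷ 18.015 g/mol = 0.048837 mol
mass O = 0.7332 − (0.29339 + 0.049228) = 0.39058 g → mol O = 0.39058 ÷ 15.999 = 0.024413 mol
Divide by the smallest (0.024413 mol): C 1.001, H 2.000, O 1.000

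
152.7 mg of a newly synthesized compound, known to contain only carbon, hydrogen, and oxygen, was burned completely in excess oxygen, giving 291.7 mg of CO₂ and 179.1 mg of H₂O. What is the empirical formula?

C2H6O

mol C = 0.2917 g CO₂ ÷ 44.009 g/mol = 0.0066282 mol
mol H = 2 × 0.1791 g H₂O ÷ 18.015 g/mol = 0.019883 mol
mass O = 0.1527 − (0.079611 + 0.020042) = 0.053046 g → mol O = 0.053046 ÷ 15.999 = 0.0033156 mol
Divide by the smallest (0.0033156 mol): C 1.999, H 5.997, O 1.000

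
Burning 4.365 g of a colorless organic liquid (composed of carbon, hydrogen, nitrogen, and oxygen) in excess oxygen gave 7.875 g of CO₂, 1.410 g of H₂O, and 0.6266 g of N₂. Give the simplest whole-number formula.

mol C = 7.875 g CO₂ ÷ 44.009 g/mol = 0.17894 mol
mol H = 2 × 1.410 g H₂O ÷ 18.015 g/mol = 0.15654 mol
mol N = 2 × 0.6266 g N₂ ÷ 28.014 g/mol = 0.044735 mol
mass O = 4.365 − (2.1493 + 0.15779 + 0.62660) = 1.4314 g → mol O = 1.4314 ÷ 15.999 = 0.089465 mol
Divide by the smallest (0.044735 mol): C 4.000, H 3.499, N 1.000, O 2.000
Multiplying each by 2 gives whole numbers: C 8.00, H 7.00, N 2.00, O 4.00

C8H7N2O4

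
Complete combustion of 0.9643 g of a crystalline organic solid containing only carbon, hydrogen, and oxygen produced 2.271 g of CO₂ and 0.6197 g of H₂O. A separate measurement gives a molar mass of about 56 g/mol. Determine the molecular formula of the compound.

C3H4O

mol C = 2.271 g CO₂ ÷ 44.009 g/mol = 0.051603 mol
mol H = 2 × 0.6197 g H₂O ÷ 18.015 g/mol = 0.068798 mol
mass O = 0.9643 − (0.61980 + 0.069349) = 0.27515 g → mol O = 0.27515 ÷ 15.999 = 0.017198 mol
Divide by the smallest (0.017198 mol): C 3.001, H 4.000, O 1.000
Empirical formula: C3H4O
Empirical-formula mass = 56.06 g/mol; 56 ÷ 56.06 ≈ 1, so the molecular formula is C3H4O.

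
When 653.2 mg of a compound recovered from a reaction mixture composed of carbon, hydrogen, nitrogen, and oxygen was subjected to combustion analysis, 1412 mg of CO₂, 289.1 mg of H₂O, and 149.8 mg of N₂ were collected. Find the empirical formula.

C6H6N2O

mol C = 1.412 g CO₂ ÷ 44.009 g/mol = 0.032084 mol
mol H = 2 × 0.2891 g H₂O ÷ 18.015 g/mol = 0.032095 mol
mol N = 2 × 0.1498 g N₂ ÷ 28.014 g/mol = 0.010695 mol
mass O = 0.6532 − (0.38537 + 0.032352 + 0.14980) = 0.085683 g → mol O = 0.085683 ÷ 15.999 = 0.0053555 mol
Divide by the smallest (0.0053555 mol): C 5.991, H 5.993, N 1.997, O 1.000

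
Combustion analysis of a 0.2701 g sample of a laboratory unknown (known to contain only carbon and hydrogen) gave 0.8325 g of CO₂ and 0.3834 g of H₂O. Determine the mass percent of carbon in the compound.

mol C = 0.8325 g CO₂ ÷ 44.009 g/mol = 0.018917 mol
mol H = 2 × 0.3834 g H₂O ÷ 18.015 g/mol = 0.042565 mol
mass % C = 0.22721 g ÷ 0.2701 g × 100%

84.12%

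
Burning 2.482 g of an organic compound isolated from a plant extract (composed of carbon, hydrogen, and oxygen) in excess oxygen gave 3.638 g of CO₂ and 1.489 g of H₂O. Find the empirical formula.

CH2O

mol C = 3.638 g CO₂ ÷ 44.009 g/mol = 0.082665 mol
mol H = 2 × 1.489 g H₂O ÷ 18.015 g/mol = 0.16531 mol
mass O = 2.482 − (0.99289 + 0.16663) = 1.3225 g → mol O = 1.3225 ÷ 15.999 = 0.082660 mol
Divide by the smallest (0.082660 mol): C 1.000, H 2.000, O 1.000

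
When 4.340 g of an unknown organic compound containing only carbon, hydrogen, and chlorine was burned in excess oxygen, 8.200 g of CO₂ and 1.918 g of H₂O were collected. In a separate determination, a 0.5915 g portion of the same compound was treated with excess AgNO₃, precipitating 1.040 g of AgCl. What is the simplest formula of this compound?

mol C = 8.200 g CO₂ ÷ 44.009 g/mol = 0.18633 mol
mol H = 2 × 1.918 g H₂O ÷ 18.015 g/mol = 0.21293 mol
From the AgCl data: mol Cl per gram of compound = (1.040 ÷ 143.318) ÷ 0.5915 = 0.012268 mol/g, so in the 4.340 g combustion sample mol Cl = 0.053244 mol
Divide by the smallest (0.053244 mol): C 3.499, H 3.999, Cl 1.000
Multiplying each by 2 gives whole numbers: C 7.00, H 8.00, Cl 2.00

C7H8Cl2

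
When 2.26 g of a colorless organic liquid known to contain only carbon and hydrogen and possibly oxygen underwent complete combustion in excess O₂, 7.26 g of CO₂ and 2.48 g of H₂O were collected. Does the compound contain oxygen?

no

mol C = 7.26 g CO₂ ÷ 44.009 g/mol = 0.1650 mol
mol H = 2 × 2.48 g H₂O ÷ 18.015 g/mol = 0.2753 mol
C and H together account for 2.259 g — essentially the entire 2.26 g sample — so the compound contains no oxygen.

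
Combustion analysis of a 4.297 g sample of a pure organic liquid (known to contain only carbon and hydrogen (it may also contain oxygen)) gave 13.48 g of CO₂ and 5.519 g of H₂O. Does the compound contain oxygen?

no

mol C = 13.48 g CO₂ ÷ 44.009 g/mol = 0.30630 mol
mol H = 2 × 5.519 g H₂O ÷ 18.015 g/mol = 0.61271 mol
C and H together account for 4.2966 g — essentially the entire 4.297 g sample — so the compound contains no oxygen.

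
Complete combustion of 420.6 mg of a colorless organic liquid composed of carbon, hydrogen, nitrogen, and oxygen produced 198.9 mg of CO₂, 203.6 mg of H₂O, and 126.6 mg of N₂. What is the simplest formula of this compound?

mol C = 0.1989 g CO₂ ÷ 44.009 g/mol = 0.0045195 mol
mol H = 2 × 0.2036 g H₂O ÷ 18.015 g/mol = 0.022603 mol
mol N = 2 × 0.1266 g N₂ ÷ 28.014 g/mol = 0.0090383 mol
mass O = 0.4206 − (0.054284 + 0.022784 + 0.12660) = 0.21693 g → mol O = 0.21693 ÷ 15.999 = 0.013559 mol
Divide by the smallest (0.0045195 mol): C 1.000, H 5.001, N 2.000, O 3.000

CH5N2O3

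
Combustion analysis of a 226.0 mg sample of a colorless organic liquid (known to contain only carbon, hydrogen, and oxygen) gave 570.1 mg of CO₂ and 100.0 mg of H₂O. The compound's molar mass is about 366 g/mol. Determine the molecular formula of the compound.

C21H18O6

mol C = 0.5701 g CO₂ ÷ 44.009 g/mol = 0.012954 mol
mol H = 2 × 0.1000 g H₂O ÷ 18.015 g/mol = 0.011102 mol
mass O = 0.2260 − (0.15559 + 0.011191) = 0.059217 g → mol O = 0.059217 ÷ 15.999 = 0.0037013 mol
Divide by the smallest (0.0037013 mol): C 3.500, H 2.999, O 1.000
Multiplying each by 2 gives whole numbers: C 7.00, H 6.00, O 2.00
Empirical formula: C7H6O2
Empirical-formula mass = 122.12 g/mol; 366 ÷ 122.12 ≈ 3, so the molecular formula is C21H18O6.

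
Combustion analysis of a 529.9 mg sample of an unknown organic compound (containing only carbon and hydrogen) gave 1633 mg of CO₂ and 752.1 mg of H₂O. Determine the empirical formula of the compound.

mol C = 1.633 g CO₂ ÷ 44.009 g/mol = 0.037106 mol
mol H = 2 × 0.7521 g H₂O ÷ 18.015 g/mol = 0.083497 mol
Divide by the smallest (0.037106 mol): C 1.000, H 2.250
Multiplying each by 4 gives whole numbers: C 4.00, H 9.00

C4H9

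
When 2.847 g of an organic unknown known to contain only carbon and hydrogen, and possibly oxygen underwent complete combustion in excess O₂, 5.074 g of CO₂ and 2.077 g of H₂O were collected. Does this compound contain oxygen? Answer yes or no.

mol C = 5.074 g CO₂ ÷ 44.009 g/mol = 0.11529 mol
mol H = 2 × 2.077 g H₂O ÷ 18.015 g/mol = 0.23059 mol
C and H account for only 1.6172 g of the 2.847 g sample; the remaining 1.2298 g must be oxygen.

yes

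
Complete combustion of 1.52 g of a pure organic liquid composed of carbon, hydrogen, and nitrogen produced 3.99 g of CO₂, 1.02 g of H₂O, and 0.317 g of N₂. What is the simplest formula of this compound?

mol C = 3.99 g CO₂ ÷ 44.009 g/mol = 0.09066 mol
mol H = 2 × 1.02 g H₂O ÷ 18.015 g/mol = 0.1132 mol
mol N = 2 × 0.317 g N₂ ÷ 28.014 g/mol = 0.02263 mol
Divide by the smallest (0.02263 mol): C 4.006, H 5.004, N 1.000

C4H5N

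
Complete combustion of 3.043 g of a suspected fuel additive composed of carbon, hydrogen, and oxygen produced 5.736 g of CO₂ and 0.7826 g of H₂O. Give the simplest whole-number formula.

mol C = 5.736 g CO₂ ÷ 44.009 g/mol = 0.13034 mol
mol H = 2 × 0.7826 g H₂O ÷ 18.015 g/mol = 0.086883 mol
mass O = 3.043 − (1.5655 + 0.087578) = 1.3899 g → mol O = 1.3899 ÷ 15.999 = 0.086877 mol
Divide by the smallest (0.086877 mol): C 1.500, H 1.000, O 1.000
Multiplying each by 2 gives whole numbers: C 3.00, H 2.00, O 2.00

C3H2O2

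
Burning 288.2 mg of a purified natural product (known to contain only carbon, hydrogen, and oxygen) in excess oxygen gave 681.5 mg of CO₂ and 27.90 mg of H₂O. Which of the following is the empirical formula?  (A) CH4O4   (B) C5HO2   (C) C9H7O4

(B) C5HO2

mol C = 0.6815 g CO₂ ÷ 44.009 g/mol = 0.015485 mol
mol H = 2 × 0.02790 g H₂O ÷ 18.015 g/mol = 0.0030974 mol
mass O = 0.2882 − (0.18600 + 0.0031222) = 0.099082 g → mol O = 0.099082 ÷ 15.999 = 0.0061930 mol
Divide by the smallest (0.0030974 mol): C 4.999, H 1.000, O 1.999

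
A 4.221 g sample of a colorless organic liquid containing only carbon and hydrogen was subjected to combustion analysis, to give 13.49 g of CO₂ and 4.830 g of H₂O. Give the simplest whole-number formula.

mol C = 13.49 g CO₂ ÷ 44.009 g/mol = 0.30653 mol
mol H = 2 × 4.830 g H₂O ÷ 18.015 g/mol = 0.53622 mol
Divide by the smallest (0.30653 mol): C 1.000, H 1.749
Multiplying each by 4 gives whole numbers: C 4.00, H 7.00

C4H7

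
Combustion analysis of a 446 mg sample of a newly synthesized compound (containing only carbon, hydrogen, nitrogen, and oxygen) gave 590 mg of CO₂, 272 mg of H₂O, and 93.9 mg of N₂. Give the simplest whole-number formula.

mol C = 0.590 g CO₂ ÷ 44.009 g/mol = 0.01341 mol
mol H = 2 × 0.272 g H₂O ÷ 18.015 g/mol = 0.03020 mol
mol N = 2 × 0.0939 g N₂ ÷ 28.014 g/mol = 0.006704 mol
mass O = 0.446 − (0.1610 + 0.03044 + 0.09390) = 0.1606 g → mol O = 0.1606 ÷ 15.999 = 0.01004 mol
Divide by the smallest (0.006704 mol): C 2.000, H 4.504, N 1.000, O 1.498
Multiplying each by 2 gives whole numbers: C 4.00, H 9.01, N 2.00, O 3.00

C4H9N2O3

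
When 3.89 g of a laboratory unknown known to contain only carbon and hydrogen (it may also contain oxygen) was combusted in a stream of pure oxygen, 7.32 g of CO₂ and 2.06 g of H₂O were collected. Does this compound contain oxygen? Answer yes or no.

mol C = 7.32 g CO₂ ÷ 44.009 g/mol = 0.1663 mol
mol H = 2 × 2.06 g H₂O ÷ 18.015 g/mol = 0.2287 mol
C and H account for only 2.228 g of the 3.89 g sample; the remaining 1.662 g must be oxygen.

yes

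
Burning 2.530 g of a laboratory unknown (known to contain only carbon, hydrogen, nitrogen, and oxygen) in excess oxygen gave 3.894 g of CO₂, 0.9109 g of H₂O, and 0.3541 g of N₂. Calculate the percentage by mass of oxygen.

mol C = 3.894 g CO₂ ÷ 44.009 g/mol = 0.088482 mol
mol H = 2 × 0.9109 g H₂O ÷ 18.015 g/mol = 0.10113 mol
mol N = 2 × 0.3541 g N₂ ÷ 28.014 g/mol = 0.025280 mol
mass O = 2.530 − (1.0628 + 0.10194 + 0.35410) = 1.0112 g → mol O = 1.0112 ÷ 15.999 = 0.063204 mol
mass % O = 1.0112 g ÷ 2.530 g × 100%

39.97%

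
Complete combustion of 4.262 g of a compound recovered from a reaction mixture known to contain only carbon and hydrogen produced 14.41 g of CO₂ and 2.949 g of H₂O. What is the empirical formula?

CH

mol C = 14.41 g CO₂ ÷ 44.009 g/mol = 0.32743 mol
mol H = 2 × 2.949 g H₂O ÷ 18.015 g/mol = 0.32739 mol
Divide by the smallest (0.32739 mol): C 1.000, H 1.000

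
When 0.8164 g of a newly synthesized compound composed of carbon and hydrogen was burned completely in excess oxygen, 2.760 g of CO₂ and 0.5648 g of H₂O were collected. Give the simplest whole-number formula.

CH

mol C = 2.760 g CO₂ ÷ 44.009 g/mol = 0.062714 mol
mol H = 2 × 0.5648 g H₂O ÷ 18.015 g/mol = 0.062703 mol
Divide by the smallest (0.062703 mol): C 1.000, H 1.000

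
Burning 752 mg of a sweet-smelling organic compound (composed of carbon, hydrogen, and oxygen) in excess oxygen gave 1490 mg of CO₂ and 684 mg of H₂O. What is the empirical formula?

mol C = 1.49 g CO₂ ÷ 44.009 g/mol = 0.03386 mol
mol H = 2 × 0.684 g H₂O ÷ 18.015 g/mol = 0.07594 mol
mass O = 0.752 − (0.4067 + 0.07654) = 0.2688 g → mol O = 0.2688 ÷ 15.999 = 0.01680 mol
Divide by the smallest (0.01680 mol): C 2.015, H 4.520, O 1.000
Multiplying each by 2 gives whole numbers: C 4.03, H 9.04, O 2.00

C4H9O2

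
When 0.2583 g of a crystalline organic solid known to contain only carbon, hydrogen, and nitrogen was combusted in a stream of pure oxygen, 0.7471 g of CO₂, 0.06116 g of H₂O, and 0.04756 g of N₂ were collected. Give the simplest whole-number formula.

C5H2N

mol C = 0.7471 g CO₂ ÷ 44.009 g/mol = 0.016976 mol
mol H = 2 × 0.06116 g H₂O ÷ 18.015 g/mol = 0.0067899 mol
mol N = 2 × 0.04756 g N₂ ÷ 28.014 g/mol = 0.0033954 mol
Divide by the smallest (0.0033954 mol): C 5.000, H 2.000, N 1.000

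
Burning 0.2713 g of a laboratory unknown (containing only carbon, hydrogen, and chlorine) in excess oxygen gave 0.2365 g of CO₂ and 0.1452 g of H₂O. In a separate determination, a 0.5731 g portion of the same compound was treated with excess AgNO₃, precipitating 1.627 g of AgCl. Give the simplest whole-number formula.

mol C = 0.2365 g CO₂ ÷ 44.009 g/mol = 0.0053739 mol
mol H = 2 × 0.1452 g H₂O ÷ 18.015 g/mol = 0.016120 mol
From the AgCl data: mol Cl per gram of compound = (1.627 ÷ 143.318) ÷ 0.5731 = 0.019809 mol/g, so in the 0.2713 g combustion sample mol Cl = 0.0053741 mol
Divide by the smallest (0.0053739 mol): C 1.000, H 3.000, Cl 1.000

CH3Cl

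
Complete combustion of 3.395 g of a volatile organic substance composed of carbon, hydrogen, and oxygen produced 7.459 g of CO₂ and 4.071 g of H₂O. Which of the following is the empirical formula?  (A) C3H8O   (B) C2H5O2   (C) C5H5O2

(A) C3H8O

mol C = 7.459 g CO₂ ÷ 44.009 g/mol = 0.16949 mol
mol H = 2 × 4.071 g H₂O ÷ 18.015 g/mol = 0.45196 mol
mass O = 3.395 − (2.0357 + 0.45557) = 0.90371 g → mol O = 0.90371 ÷ 15.999 = 0.056485 mol
Divide by the smallest (0.056485 mol): C 3.001, H 8.001, O 1.000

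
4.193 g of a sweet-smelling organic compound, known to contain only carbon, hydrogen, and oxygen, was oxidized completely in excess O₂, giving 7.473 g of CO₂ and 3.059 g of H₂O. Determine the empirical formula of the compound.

mol C = 7.473 g CO₂ ÷ 44.009 g/mol = 0.16981 mol
mol H = 2 × 3.059 g H₂O ÷ 18.015 g/mol = 0.33961 mol
mass O = 4.193 − (2.0395 + 0.34232) = 1.8111 g → mol O = 1.8111 ÷ 15.999 = 0.11320 mol
Divide by the smallest (0.11320 mol): C 1.500, H 3.000, O 1.000
Multiplying each by 2 gives whole numbers: C 3.00, H 6.00, O 2.00

C3H6O2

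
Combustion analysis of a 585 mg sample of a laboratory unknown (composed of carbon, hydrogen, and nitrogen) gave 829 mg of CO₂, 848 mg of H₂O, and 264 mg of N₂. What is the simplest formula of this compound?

CH5N

mol C = 0.829 g CO₂ ÷ 44.009 g/mol = 0.01884 mol
mol H = 2 × 0.848 g H₂O ÷ 18.015 g/mol = 0.09414 mol
mol N = 2 × 0.264 g N₂ ÷ 28.014 g/mol = 0.01885 mol
Divide by the smallest (0.01884 mol): C 1.000, H 4.998, N 1.001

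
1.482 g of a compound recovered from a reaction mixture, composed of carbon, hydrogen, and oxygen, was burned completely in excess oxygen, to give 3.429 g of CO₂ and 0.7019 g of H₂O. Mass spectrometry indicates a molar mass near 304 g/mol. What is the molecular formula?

mol C = 3.429 g CO₂ ÷ 44.009 g/mol = 0.077916 mol
mol H = 2 × 0.7019 g H₂O ÷ 18.015 g/mol = 0.077924 mol
mass O = 1.482 − (0.93585 + 0.078547) = 0.46761 g → mol O = 0.46761 ÷ 15.999 = 0.029227 mol
Divide by the smallest (0.029227 mol): C 2.666, H 2.666, O 1.000
Multiplying each by 3 gives whole numbers: C 8.00, H 8.00, O 3.00
Empirical formula: C8H8O3
Empirical-formula mass = 152.15 g/mol; 304 ÷ 152.15 ≈ 2, so the molecular formula is C16H16O6.

C16H16O6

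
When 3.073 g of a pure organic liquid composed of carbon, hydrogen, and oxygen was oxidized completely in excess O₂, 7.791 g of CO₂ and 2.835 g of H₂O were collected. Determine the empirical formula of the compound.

mol C = 7.791 g CO₂ ÷ 44.009 g/mol = 0.17703 mol
mol H = 2 × 2.835 g H₂O ÷ 18.015 g/mol = 0.31474 mol
mass O = 3.073 − (2.1263 + 0.31726) = 0.62941 g → mol O = 0.62941 ÷ 15.999 = 0.039341 mol
Divide by the smallest (0.039341 mol): C 4.500, H 8.000, O 1.000
Multiplying each by 2 gives whole numbers: C 9.00, H 16.00, O 2.00

C9H16O2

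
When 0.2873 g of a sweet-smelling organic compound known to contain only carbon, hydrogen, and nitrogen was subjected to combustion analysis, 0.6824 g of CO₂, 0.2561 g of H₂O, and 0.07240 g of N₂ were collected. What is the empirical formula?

mol C = 0.6824 g CO₂ ÷ 44.009 g/mol = 0.015506 mol
mol H = 2 × 0.2561 g H₂O ÷ 18.015 g/mol = 0.028432 mol
mol N = 2 × 0.07240 g N₂ ÷ 28.014 g/mol = 0.0051688 mol
Divide by the smallest (0.0051688 mol): C 3.000, H 5.501, N 1.000
Multiplying each by 2 gives whole numbers: C 6.00, H 11.00, N 2.00

C6H11N2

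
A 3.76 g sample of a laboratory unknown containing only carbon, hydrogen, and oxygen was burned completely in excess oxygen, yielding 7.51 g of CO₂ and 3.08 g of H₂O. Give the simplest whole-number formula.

mol C = 7.51 g CO₂ ÷ 44.009 g/mol = 0.1706 mol
mol H = 2 × 3.08 g H₂O ÷ 18.015 g/mol = 0.3419 mol
mass O = 3.76 − (2.050 + 0.3447) = 1.366 g → mol O = 1.366 ÷ 15.999 = 0.08536 mol
Divide by the smallest (0.08536 mol): C 1.999, H 4.006, O 1.000

C2H4O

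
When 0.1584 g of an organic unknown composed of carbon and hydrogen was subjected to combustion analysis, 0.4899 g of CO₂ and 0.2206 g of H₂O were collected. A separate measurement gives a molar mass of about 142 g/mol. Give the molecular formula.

C10H22

mol C = 0.4899 g CO₂ ÷ 44.009 g/mol = 0.011132 mol
mol H = 2 × 0.2206 g H₂O ÷ 18.015 g/mol = 0.024491 mol
Divide by the smallest (0.011132 mol): C 1.000, H 2.200
Multiplying each by 5 gives whole numbers: C 5.00, H 11.00
Empirical formula: C5H11
Empirical-formula mass = 71.14 g/mol; 142 ÷ 71.14 ≈ 2, so the molecular formula is C10H22.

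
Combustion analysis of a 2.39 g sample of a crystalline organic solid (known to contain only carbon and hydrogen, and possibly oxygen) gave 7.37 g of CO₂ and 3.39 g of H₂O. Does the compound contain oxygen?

mol C = 7.37 g CO₂ ÷ 44.009 g/mol = 0.1675 mol
mol H = 2 × 3.39 g H₂O ÷ 18.015 g/mol = 0.3764 mol
C and H together account for 2.391 g — essentially the entire 2.39 g sample — so the compound contains no oxygen.

no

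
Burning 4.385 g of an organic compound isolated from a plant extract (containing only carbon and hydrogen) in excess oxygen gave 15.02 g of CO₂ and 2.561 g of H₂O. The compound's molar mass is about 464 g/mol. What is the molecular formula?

mol C = 15.02 g CO₂ ÷ 44.009 g/mol = 0.34129 mol
mol H = 2 × 2.561 g H₂O ÷ 18.015 g/mol = 0.28432 mol
Divide by the smallest (0.28432 mol): C 1.200, H 1.000
Multiplying each by 5 gives whole numbers: C 6.00, H 5.00
Empirical formula: C6H5
Empirical-formula mass = 77.11 g/mol; 464 ÷ 77.11 ≈ 6, so the molecular formula is C36H30.

C36H30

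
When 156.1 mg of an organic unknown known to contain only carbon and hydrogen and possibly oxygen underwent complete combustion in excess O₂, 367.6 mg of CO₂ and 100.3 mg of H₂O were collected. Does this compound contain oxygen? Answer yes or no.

yes

mol C = 0.3676 g CO₂ ÷ 44.009 g/mol = 0.0083528 mol
mol H = 2 × 0.1003 g H₂O ÷ 18.015 g/mol = 0.011135 mol
C and H account for only 0.11155 g of the 0.1561 g sample; the remaining 0.044550 g must be oxygen.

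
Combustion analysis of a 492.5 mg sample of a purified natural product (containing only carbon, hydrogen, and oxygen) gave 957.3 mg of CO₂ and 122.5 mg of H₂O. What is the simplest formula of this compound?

C8H5O5

mol C = 0.9573 g CO₂ ÷ 44.009 g/mol = 0.021752 mol
mol H = 2 × 0.1225 g H₂O ÷ 18.015 g/mol = 0.013600 mol
mass O = 0.4925 − (0.26127 + 0.013709) = 0.21752 g → mol O = 0.21752 ÷ 15.999 = 0.013596 mol
Divide by the smallest (0.013596 mol): C 1.600, H 1.000, O 1.000
Multiplying each by 5 gives whole numbers: C 8.00, H 5.00, O 5.00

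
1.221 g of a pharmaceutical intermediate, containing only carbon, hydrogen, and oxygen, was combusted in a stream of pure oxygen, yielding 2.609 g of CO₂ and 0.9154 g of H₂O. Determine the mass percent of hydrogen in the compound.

mol C = 2.609 g CO₂ ÷ 44.009 g/mol = 0.059283 mol
mol H = 2 × 0.9154 g H₂O ÷ 18.015 g/mol = 0.10163 mol
mass O = 1.221 − (0.71205 + 0.10244) = 0.40651 g → mol O = 0.40651 ÷ 15.999 = 0.025408 mol
mass % H = 0.10244 g ÷ 1.221 g × 100%

8.39%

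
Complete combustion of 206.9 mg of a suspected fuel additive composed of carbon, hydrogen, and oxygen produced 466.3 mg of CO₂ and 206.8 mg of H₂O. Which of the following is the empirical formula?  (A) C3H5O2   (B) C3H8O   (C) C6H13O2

mol C = 0.4663 g CO₂ ÷ 44.009 g/mol = 0.010596 mol
mol H = 2 × 0.2068 g H₂O ÷ 18.015 g/mol = 0.022959 mol
mass O = 0.2069 − (0.12726 + 0.023142) = 0.056494 g → mol O = 0.056494 ÷ 15.999 = 0.0035311 mol
Divide by the smallest (0.0035311 mol): C 3.001, H 6.502, O 1.000
Multiplying each by 2 gives whole numbers: C 6.00, H 13.00, O 2.00

(C) C6H13O2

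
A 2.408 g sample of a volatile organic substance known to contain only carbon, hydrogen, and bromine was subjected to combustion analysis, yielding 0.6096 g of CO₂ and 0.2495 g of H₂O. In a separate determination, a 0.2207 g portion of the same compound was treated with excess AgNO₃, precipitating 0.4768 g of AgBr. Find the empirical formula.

CH2Br2

mol C = 0.6096 g CO₂ ÷ 44.009 g/mol = 0.013852 mol
mol H = 2 × 0.2495 g H₂O ÷ 18.015 g/mol = 0.027699 mol
From the AgBr data: mol Br per gram of compound = (0.4768 ÷ 187.772) ÷ 0.2207 = 0.011505 mol/g, so in the 2.408 g combustion sample mol Br = 0.027705 mol
Divide by the smallest (0.013852 mol): C 1.000, H 2.000, Br 2.000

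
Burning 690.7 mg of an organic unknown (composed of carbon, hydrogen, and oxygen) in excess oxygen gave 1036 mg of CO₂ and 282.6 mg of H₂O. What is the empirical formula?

C3H4O3

mol C = 1.036 g CO₂ ÷ 44.009 g/mol = 0.023541 mol
mol H = 2 × 0.2826 g H₂O ÷ 18.015 g/mol = 0.031374 mol
mass O = 0.6907 − (0.28275 + 0.031625) = 0.37633 g → mol O = 0.37633 ÷ 15.999 = 0.023522 mol
Divide by the smallest (0.023522 mol): C 1.001, H 1.334, O 1.000
Multiplying each by 3 gives whole numbers: C 3.00, H 4.00, O 3.00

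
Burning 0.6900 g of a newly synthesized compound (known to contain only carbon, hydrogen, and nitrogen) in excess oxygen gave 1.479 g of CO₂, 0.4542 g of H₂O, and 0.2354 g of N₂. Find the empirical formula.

mol C = 1.479 g CO₂ ÷ 44.009 g/mol = 0.033607 mol
mol H = 2 × 0.4542 g H₂O ÷ 18.015 g/mol = 0.050425 mol
mol N = 2 × 0.2354 g N₂ ÷ 28.014 g/mol = 0.016806 mol
Divide by the smallest (0.016806 mol): C 2.000, H 3.000, N 1.000

C2H3N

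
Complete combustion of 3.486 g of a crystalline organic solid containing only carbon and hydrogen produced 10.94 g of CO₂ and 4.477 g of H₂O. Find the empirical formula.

mol C = 10.94 g CO₂ ÷ 44.009 g/mol = 0.24859 mol
mol H = 2 × 4.477 g H₂O ÷ 18.015 g/mol = 0.49703 mol
Divide by the smallest (0.24859 mol): C 1.000, H 1.999

CH2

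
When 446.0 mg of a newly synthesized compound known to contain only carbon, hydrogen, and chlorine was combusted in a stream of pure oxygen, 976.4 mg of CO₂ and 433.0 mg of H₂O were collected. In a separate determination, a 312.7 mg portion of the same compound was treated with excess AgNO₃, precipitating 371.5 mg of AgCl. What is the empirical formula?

mol C = 0.9764 g CO₂ ÷ 44.009 g/mol = 0.022186 mol
mol H = 2 × 0.4330 g H₂O ÷ 18.015 g/mol = 0.048071 mol
From the AgCl data: mol Cl per gram of compound = (0.3715 ÷ 143.318) ÷ 0.3127 = 0.0082895 mol/g, so in the 0.4460 g combustion sample mol Cl = 0.0036971 mol
Divide by the smallest (0.0036971 mol): C 6.001, H 13.002, Cl 1.000

C6H13Cl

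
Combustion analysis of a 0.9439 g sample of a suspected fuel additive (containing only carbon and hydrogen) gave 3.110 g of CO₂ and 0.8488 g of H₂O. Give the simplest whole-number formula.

mol C = 3.110 g CO₂ ÷ 44.009 g/mol = 0.070667 mol
mol H = 2 × 0.8488 g H₂O ÷ 18.015 g/mol = 0.094233 mol
Divide by the smallest (0.070667 mol): C 1.000, H 1.333
Multiplying each by 3 gives whole numbers: C 3.00, H 4.00

C3H4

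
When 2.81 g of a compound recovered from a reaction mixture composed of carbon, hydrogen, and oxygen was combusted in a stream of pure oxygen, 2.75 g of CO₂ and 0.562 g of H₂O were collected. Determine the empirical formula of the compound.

mol C = 2.75 g CO₂ ÷ 44.009 g/mol = 0.06249 mol
mol H = 2 × 0.562 g H₂O ÷ 18.015 g/mol = 0.06239 mol
mass O = 2.81 − (0.7505 + 0.06289) = 1.997 g → mol O = 1.997 ÷ 15.999 = 0.1248 mol
Divide by the smallest (0.06239 mol): C 1.002, H 1.000, O 2.000

CHO2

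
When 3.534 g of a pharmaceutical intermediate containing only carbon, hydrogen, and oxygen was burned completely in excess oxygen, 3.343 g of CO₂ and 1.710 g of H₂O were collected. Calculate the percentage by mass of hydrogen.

mol C = 3.343 g CO₂ ÷ 44.009 g/mol = 0.075962 mol
mol H = 2 × 1.710 g H₂O ÷ 18.015 g/mol = 0.18984 mol
mass O = 3.534 − (0.91238 + 0.19136) = 2.4303 g → mol O = 2.4303 ÷ 15.999 = 0.15190 mol
mass % H = 0.19136 g ÷ 3.534 g × 100%

5.41%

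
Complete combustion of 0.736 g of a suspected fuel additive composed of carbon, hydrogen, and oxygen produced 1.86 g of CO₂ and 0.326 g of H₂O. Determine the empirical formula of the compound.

mol C = 1.86 g CO₂ ÷ 44.009 g/mol = 0.04226 mol
mol H = 2 × 0.326 g H₂O ÷ 18.015 g/mol = 0.03619 mol
mass O = 0.736 − (0.5076 + 0.03648) = 0.1919 g → mol O = 0.1919 ÷ 15.999 = 0.01199 mol
Divide by the smallest (0.01199 mol): C 3.524, H 3.018, O 1.000
Multiplying each by 2 gives whole numbers: C 7.05, H 6.04, O 2.00

C7H6O2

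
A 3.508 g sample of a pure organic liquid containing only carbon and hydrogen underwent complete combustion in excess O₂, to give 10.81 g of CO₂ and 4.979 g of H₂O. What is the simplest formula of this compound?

mol C = 10.81 g CO₂ ÷ 44.009 g/mol = 0.24563 mol
mol H = 2 × 4.979 g H₂O ÷ 18.015 g/mol = 0.55276 mol
Divide by the smallest (0.24563 mol): C 1.000, H 2.250
Multiplying each by 4 gives whole numbers: C 4.00, H 9.00

C4H9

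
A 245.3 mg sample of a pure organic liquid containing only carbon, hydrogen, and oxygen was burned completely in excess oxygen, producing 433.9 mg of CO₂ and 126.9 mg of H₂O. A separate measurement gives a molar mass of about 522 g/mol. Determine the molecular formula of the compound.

mol C = 0.4339 g CO₂ ÷ 44.009 g/mol = 0.0098593 mol
mol H = 2 × 0.1269 g H₂O ÷ 18.015 g/mol = 0.014088 mol
mass O = 0.2453 − (0.11842 + 0.014201) = 0.11268 g → mol O = 0.11268 ÷ 15.999 = 0.0070428 mol
Divide by the smallest (0.0070428 mol): C 1.400, H 2.000, O 1.000
Multiplying each by 5 gives whole numbers: C 7.00, H 10.00, O 5.00
Empirical formula: C7H10O5
Empirical-formula mass = 174.15 g/mol; 522 ÷ 174.15 ≈ 3, so the molecular formula is C21H30O15.

C21H30O15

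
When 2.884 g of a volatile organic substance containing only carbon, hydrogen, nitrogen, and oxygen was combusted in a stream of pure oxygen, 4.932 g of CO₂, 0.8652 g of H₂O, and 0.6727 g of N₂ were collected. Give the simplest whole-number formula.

mol C = 4.932 g CO₂ ÷ 44.009 g/mol = 0.11207 mol
mol H = 2 × 0.8652 g H₂O ÷ 18.015 g/mol = 0.096053 mol
mol N = 2 × 0.6727 g N₂ ÷ 28.014 g/mol = 0.048026 mol
mass O = 2.884 − (1.3460 + 0.096822 + 0.67270) = 0.76843 g → mol O = 0.76843 ÷ 15.999 = 0.048030 mol
Divide by the smallest (0.048026 mol): C 2.333, H 2.000, N 1.000, O 1.000
Multiplying each by 3 gives whole numbers: C 7.00, H 6.00, N 3.00, O 3.00

C7H6N3O3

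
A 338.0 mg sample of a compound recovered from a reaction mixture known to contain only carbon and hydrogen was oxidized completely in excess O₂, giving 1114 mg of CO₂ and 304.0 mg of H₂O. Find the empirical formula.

C3H4

mol C = 1.114 g CO₂ ÷ 44.009 g/mol = 0.025313 mol
mol H = 2 × 0.3040 g H₂O ÷ 18.015 g/mol = 0.033750 mol
Divide by the smallest (0.025313 mol): C 1.000, H 1.333
Multiplying each by 3 gives whole numbers: C 3.00, H 4.00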